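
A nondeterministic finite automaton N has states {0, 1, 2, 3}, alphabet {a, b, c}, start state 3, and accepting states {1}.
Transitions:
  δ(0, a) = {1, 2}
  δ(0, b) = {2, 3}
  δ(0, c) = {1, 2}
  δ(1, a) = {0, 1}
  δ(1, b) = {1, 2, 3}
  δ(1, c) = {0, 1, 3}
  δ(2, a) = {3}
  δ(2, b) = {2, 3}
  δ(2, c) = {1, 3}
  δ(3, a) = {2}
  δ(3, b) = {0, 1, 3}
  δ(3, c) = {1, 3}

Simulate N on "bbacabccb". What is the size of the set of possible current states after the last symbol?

4

Start: {3}
read b: {0, 1, 3}
read b: {0, 1, 2, 3}
read a: {0, 1, 2, 3}
read c: {0, 1, 2, 3}
read a: {0, 1, 2, 3}
read b: {0, 1, 2, 3}
read c: {0, 1, 2, 3}
read c: {0, 1, 2, 3}
read b: {0, 1, 2, 3}
Final reachable set {0, 1, 2, 3} has 4 states.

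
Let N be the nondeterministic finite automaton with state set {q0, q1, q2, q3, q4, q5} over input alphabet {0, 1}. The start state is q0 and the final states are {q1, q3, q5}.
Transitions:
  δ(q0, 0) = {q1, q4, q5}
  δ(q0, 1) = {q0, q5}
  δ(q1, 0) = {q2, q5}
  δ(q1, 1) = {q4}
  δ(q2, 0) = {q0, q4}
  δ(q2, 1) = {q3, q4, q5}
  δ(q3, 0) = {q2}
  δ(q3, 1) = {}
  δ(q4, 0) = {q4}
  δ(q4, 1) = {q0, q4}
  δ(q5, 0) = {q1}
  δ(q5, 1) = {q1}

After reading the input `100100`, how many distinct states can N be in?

Start: {q0}
read 1: {q0, q5}
read 0: {q1, q4, q5}
read 0: {q1, q2, q4, q5}
read 1: {q0, q1, q3, q4, q5}
read 0: {q1, q2, q4, q5}
read 0: {q0, q1, q2, q4, q5}
Final reachable set {q0, q1, q2, q4, q5} has 5 states.

5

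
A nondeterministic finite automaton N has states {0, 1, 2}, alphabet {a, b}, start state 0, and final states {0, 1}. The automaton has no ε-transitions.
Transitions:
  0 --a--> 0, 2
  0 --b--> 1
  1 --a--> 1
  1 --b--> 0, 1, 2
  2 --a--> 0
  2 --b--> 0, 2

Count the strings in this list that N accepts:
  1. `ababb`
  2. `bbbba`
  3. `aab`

`ababb`: accepted
`bbbba`: accepted
`aab`: accepted

3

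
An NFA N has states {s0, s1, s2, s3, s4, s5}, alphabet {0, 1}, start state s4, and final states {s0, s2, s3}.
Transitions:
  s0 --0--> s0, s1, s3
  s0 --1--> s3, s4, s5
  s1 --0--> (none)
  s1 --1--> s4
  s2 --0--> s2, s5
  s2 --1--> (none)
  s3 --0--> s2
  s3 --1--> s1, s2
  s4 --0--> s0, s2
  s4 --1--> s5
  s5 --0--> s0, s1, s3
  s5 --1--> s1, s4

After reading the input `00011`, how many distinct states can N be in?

4

Start: {s4}
read 0: {s0, s2}
read 0: {s0, s1, s2, s3, s5}
read 0: {s0, s1, s2, s3, s5}
read 1: {s1, s2, s3, s4, s5}
read 1: {s1, s2, s4, s5}
Final reachable set {s1, s2, s4, s5} has 4 states.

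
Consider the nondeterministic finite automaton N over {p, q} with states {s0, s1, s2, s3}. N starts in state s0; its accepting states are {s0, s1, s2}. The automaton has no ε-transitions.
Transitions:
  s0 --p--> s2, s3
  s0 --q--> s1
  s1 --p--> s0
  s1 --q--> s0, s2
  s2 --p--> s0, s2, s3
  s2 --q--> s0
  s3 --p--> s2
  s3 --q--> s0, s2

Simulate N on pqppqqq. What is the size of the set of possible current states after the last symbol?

Start: {s0}
read p: {s2, s3}
read q: {s0, s2}
read p: {s0, s2, s3}
read p: {s0, s2, s3}
read q: {s0, s1, s2}
read q: {s0, s1, s2}
read q: {s0, s1, s2}
Final reachable set {s0, s1, s2} has 3 states.

3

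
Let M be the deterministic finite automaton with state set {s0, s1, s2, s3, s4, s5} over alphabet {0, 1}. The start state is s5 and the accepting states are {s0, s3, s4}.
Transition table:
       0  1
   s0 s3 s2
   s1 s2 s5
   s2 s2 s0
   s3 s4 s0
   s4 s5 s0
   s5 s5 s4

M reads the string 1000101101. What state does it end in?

s5 --1--> s4
s4 --0--> s5
s5 --0--> s5
s5 --0--> s5
s5 --1--> s4
s4 --0--> s5
s5 --1--> s4
s4 --1--> s0
s0 --0--> s3
s3 --1--> s0

s0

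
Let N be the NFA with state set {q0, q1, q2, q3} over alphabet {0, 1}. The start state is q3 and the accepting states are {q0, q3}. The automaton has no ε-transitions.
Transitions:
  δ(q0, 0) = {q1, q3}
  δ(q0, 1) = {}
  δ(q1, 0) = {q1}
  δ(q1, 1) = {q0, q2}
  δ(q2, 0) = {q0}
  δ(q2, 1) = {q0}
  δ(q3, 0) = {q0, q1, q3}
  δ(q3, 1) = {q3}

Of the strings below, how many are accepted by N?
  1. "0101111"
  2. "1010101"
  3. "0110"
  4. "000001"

"0101111": accepted
"1010101": accepted
"0110": accepted
"000001": accepted

4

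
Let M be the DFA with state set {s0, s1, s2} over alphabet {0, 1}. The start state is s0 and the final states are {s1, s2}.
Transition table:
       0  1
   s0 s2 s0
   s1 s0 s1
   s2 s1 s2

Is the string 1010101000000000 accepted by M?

rejected

s0 --1--> s0
s0 --0--> s2
s2 --1--> s2
s2 --0--> s1
s1 --1--> s1
s1 --0--> s0
s0 --1--> s0
s0 --0--> s2
s2 --0--> s1
s1 --0--> s0
s0 --0--> s2
s2 --0--> s1
s1 --0--> s0
s0 --0--> s2
s2 --0--> s1
s1 --0--> s0
End in state s0, which is not an accepting state.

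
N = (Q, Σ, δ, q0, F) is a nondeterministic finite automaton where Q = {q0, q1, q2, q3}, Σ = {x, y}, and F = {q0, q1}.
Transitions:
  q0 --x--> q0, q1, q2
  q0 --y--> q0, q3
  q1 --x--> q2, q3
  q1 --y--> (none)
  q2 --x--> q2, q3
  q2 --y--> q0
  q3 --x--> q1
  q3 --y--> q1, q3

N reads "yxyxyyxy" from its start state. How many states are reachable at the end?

3

Start: {q0}
read y: {q0, q3}
read x: {q0, q1, q2}
read y: {q0, q3}
read x: {q0, q1, q2}
read y: {q0, q3}
read y: {q0, q1, q3}
read x: {q0, q1, q2, q3}
read y: {q0, q1, q3}
Final reachable set {q0, q1, q3} has 3 states.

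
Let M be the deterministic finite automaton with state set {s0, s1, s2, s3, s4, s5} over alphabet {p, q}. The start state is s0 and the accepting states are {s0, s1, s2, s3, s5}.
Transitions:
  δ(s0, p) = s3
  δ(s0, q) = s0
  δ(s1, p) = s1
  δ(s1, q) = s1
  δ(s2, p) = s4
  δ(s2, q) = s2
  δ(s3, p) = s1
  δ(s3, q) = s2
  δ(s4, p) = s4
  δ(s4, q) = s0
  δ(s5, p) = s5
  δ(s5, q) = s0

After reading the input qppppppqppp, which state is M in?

s1

s0 --q--> s0
s0 --p--> s3
s3 --p--> s1
s1 --p--> s1
s1 --p--> s1
s1 --p--> s1
s1 --p--> s1
s1 --q--> s1
s1 --p--> s1
s1 --p--> s1
s1 --p--> s1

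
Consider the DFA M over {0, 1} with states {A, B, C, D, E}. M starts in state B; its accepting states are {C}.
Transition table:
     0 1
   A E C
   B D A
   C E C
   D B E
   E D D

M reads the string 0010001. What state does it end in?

A

B --0--> D
D --0--> B
B --1--> A
A --0--> E
E --0--> D
D --0--> B
B --1--> A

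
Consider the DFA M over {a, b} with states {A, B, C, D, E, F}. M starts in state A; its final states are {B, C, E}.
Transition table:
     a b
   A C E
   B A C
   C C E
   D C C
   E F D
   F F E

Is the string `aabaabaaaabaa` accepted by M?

A --a--> C
C --a--> C
C --b--> E
E --a--> F
F --a--> F
F --b--> E
E --a--> F
F --a--> F
F --a--> F
F --a--> F
F --b--> E
E --a--> F
F --a--> F
End in state F, which is not an accepting state.

rejected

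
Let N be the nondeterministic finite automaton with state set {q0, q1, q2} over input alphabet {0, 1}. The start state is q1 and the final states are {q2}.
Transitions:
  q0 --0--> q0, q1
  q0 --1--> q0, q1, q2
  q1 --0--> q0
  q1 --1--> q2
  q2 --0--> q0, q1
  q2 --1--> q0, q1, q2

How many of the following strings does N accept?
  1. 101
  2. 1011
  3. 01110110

101: accepted
1011: accepted
01110110: rejected

2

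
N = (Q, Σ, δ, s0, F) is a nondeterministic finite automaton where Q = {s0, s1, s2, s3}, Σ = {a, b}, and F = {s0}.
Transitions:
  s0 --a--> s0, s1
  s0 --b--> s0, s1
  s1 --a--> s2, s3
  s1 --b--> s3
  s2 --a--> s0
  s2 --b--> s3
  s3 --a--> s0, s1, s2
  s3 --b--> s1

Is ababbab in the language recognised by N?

accepted

Start: {s0}
read a: {s0, s1}
read b: {s0, s1, s3}
read a: {s0, s1, s2, s3}
read b: {s0, s1, s3}
read b: {s0, s1, s3}
read a: {s0, s1, s2, s3}
read b: {s0, s1, s3}
Reachable ∩ accepting = {s0} — nonempty.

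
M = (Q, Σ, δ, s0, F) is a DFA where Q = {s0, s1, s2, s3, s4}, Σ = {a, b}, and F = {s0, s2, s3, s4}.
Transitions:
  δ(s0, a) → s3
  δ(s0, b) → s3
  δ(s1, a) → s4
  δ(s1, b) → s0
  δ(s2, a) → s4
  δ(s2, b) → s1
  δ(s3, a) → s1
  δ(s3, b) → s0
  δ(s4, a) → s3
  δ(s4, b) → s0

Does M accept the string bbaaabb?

accepted

s0 --b--> s3
s3 --b--> s0
s0 --a--> s3
s3 --a--> s1
s1 --a--> s4
s4 --b--> s0
s0 --b--> s3
End in state s3, which is an accepting state.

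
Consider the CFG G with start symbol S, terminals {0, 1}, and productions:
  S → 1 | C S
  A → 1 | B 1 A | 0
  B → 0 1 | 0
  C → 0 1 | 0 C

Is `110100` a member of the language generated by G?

no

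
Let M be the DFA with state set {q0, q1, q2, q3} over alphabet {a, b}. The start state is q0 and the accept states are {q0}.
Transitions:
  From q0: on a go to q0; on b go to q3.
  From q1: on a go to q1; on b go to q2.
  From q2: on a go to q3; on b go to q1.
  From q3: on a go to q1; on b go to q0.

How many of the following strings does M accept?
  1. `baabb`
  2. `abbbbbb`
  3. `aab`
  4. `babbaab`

`baabb`: rejected
`abbbbbb`: accepted
`aab`: rejected
`babbaab`: rejected

1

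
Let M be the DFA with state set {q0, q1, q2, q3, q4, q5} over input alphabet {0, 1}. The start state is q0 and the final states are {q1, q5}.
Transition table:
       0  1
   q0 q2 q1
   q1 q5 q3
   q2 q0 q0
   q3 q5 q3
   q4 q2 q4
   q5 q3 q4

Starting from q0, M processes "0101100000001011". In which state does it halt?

q1

q0 --0--> q2
q2 --1--> q0
q0 --0--> q2
q2 --1--> q0
q0 --1--> q1
q1 --0--> q5
q5 --0--> q3
q3 --0--> q5
q5 --0--> q3
q3 --0--> q5
q5 --0--> q3
q3 --0--> q5
q5 --1--> q4
q4 --0--> q2
q2 --1--> q0
q0 --1--> q1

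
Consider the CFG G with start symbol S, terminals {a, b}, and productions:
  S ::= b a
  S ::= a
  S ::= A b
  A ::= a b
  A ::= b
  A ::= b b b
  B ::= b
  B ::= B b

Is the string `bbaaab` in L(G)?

no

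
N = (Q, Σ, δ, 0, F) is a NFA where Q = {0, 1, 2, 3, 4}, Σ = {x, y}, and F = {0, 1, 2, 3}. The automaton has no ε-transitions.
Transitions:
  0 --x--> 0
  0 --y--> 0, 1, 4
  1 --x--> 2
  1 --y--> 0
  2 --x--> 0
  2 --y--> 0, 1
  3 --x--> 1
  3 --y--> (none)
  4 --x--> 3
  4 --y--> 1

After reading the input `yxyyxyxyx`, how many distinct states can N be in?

Start: {0}
read y: {0, 1, 4}
read x: {0, 2, 3}
read y: {0, 1, 4}
read y: {0, 1, 4}
read x: {0, 2, 3}
read y: {0, 1, 4}
read x: {0, 2, 3}
read y: {0, 1, 4}
read x: {0, 2, 3}
Final reachable set {0, 2, 3} has 3 states.

3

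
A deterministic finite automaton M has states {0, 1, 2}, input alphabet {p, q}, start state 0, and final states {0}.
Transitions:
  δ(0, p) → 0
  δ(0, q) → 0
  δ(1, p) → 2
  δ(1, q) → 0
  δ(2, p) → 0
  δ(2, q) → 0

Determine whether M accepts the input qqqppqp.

0 --q--> 0
0 --q--> 0
0 --q--> 0
0 --p--> 0
0 --p--> 0
0 --q--> 0
0 --p--> 0
End in state 0, which is an accepting state.

accepted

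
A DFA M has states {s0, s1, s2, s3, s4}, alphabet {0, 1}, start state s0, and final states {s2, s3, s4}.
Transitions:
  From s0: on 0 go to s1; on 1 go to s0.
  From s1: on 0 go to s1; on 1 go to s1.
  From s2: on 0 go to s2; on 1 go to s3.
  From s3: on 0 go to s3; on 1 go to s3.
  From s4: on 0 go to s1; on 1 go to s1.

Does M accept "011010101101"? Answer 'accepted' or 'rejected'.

rejected

s0 --0--> s1
s1 --1--> s1
s1 --1--> s1
s1 --0--> s1
s1 --1--> s1
s1 --0--> s1
s1 --1--> s1
s1 --0--> s1
s1 --1--> s1
s1 --1--> s1
s1 --0--> s1
s1 --1--> s1
End in state s1, which is not an accepting state.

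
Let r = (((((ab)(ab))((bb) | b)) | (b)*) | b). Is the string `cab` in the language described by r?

Neither ((((ab)(ab))((bb)|b))|(b)*) nor b matches cab.

no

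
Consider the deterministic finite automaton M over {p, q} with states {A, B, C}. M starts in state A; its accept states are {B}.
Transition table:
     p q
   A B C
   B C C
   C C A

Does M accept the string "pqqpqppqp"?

accepted

A --p--> B
B --q--> C
C --q--> A
A --p--> B
B --q--> C
C --p--> C
C --p--> C
C --q--> A
A --p--> B
End in state B, which is an accepting state.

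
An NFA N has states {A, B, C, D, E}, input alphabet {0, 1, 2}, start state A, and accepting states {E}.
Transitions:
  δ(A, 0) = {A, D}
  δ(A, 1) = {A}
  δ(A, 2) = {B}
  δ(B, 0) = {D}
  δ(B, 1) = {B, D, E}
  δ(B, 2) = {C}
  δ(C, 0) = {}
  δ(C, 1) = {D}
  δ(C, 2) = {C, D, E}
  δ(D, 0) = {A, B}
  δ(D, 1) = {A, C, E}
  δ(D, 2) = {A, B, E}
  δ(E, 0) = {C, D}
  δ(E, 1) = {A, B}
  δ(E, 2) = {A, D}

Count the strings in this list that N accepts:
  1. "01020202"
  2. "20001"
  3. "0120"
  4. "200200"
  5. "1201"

"01020202": accepted
"20001": accepted
"0120": rejected
"200200": rejected
"1201": accepted

3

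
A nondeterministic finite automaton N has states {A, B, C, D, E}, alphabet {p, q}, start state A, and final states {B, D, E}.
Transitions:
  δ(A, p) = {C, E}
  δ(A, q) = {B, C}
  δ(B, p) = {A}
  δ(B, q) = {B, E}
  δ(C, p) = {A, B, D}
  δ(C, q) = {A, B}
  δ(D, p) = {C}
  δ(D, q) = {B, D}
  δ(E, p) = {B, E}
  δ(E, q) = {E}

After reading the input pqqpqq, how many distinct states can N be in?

4

Start: {A}
read p: {C, E}
read q: {A, B, E}
read q: {B, C, E}
read p: {A, B, D, E}
read q: {B, C, D, E}
read q: {A, B, D, E}
Final reachable set {A, B, D, E} has 4 states.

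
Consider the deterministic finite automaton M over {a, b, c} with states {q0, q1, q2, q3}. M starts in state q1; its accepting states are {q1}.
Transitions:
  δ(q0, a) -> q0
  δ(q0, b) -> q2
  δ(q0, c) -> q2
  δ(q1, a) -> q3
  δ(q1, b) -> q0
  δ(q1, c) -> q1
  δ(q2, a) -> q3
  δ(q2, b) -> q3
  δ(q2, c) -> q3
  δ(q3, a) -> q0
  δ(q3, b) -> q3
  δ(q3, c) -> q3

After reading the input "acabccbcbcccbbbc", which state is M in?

q1 --a--> q3
q3 --c--> q3
q3 --a--> q0
q0 --b--> q2
q2 --c--> q3
q3 --c--> q3
q3 --b--> q3
q3 --c--> q3
q3 --b--> q3
q3 --c--> q3
q3 --c--> q3
q3 --c--> q3
q3 --b--> q3
q3 --b--> q3
q3 --b--> q3
q3 --c--> q3

q3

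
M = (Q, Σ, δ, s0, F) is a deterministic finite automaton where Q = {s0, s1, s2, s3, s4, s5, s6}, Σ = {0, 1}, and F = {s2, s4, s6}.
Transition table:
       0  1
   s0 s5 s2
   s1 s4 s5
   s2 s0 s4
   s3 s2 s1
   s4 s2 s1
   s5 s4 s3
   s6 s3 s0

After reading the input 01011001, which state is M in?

s4

s0 --0--> s5
s5 --1--> s3
s3 --0--> s2
s2 --1--> s4
s4 --1--> s1
s1 --0--> s4
s4 --0--> s2
s2 --1--> s4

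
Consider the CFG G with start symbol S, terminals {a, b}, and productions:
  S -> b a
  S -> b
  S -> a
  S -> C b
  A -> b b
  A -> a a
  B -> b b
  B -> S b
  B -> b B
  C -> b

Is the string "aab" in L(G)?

no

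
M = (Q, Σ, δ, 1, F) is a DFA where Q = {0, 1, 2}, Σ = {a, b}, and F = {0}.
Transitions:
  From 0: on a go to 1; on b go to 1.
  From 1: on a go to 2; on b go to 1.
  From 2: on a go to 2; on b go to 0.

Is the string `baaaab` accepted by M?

accepted

1 --b--> 1
1 --a--> 2
2 --a--> 2
2 --a--> 2
2 --a--> 2
2 --b--> 0
End in state 0, which is an accepting state.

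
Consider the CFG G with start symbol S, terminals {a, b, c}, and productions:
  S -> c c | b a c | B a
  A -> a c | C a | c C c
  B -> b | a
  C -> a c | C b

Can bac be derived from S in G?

yes

S ⇒ bac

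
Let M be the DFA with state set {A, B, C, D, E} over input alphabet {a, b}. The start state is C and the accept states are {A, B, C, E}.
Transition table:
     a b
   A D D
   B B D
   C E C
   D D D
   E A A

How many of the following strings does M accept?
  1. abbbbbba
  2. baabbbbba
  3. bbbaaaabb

0

abbbbbba: rejected
baabbbbba: rejected
bbbaaaabb: rejected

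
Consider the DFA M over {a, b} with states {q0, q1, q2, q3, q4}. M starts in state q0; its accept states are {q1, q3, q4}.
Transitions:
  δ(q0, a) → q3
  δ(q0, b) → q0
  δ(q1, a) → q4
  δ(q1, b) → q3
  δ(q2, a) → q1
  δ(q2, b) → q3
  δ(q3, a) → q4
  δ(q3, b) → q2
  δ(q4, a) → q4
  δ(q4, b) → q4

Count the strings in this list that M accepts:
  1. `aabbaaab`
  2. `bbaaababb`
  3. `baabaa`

3

`aabbaaab`: accepted
`bbaaababb`: accepted
`baabaa`: accepted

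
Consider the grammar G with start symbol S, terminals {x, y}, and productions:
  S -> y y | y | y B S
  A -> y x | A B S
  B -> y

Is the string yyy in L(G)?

S ⇒ yBS ⇒ yyS ⇒ yyy

yes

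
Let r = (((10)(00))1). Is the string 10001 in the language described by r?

yes

Split as 1000·1: ((10)(00)) matches 1000 and 1 matches 1.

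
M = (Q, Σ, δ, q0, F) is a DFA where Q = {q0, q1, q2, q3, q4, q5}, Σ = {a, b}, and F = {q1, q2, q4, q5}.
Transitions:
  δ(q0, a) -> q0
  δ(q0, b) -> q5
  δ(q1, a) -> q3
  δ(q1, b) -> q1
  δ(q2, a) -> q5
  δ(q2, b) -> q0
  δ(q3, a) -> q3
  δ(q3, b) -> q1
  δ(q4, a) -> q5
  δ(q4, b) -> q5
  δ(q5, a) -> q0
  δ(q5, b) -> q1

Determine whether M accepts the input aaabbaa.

rejected

q0 --a--> q0
q0 --a--> q0
q0 --a--> q0
q0 --b--> q5
q5 --b--> q1
q1 --a--> q3
q3 --a--> q3
End in state q3, which is not an accepting state.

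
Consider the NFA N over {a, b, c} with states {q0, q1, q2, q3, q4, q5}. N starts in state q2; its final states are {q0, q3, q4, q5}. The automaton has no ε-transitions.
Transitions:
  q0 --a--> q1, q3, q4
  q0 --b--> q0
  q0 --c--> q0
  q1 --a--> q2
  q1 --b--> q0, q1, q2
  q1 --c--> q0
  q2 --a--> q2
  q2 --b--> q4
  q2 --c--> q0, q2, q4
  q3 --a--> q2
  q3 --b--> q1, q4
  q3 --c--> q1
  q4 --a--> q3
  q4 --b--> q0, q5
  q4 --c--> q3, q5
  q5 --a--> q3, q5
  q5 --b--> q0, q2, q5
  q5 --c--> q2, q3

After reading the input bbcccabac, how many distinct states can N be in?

Start: {q2}
read b: {q4}
read b: {q0, q5}
read c: {q0, q2, q3}
read c: {q0, q1, q2, q4}
read c: {q0, q2, q3, q4, q5}
read a: {q1, q2, q3, q4, q5}
read b: {q0, q1, q2, q4, q5}
read a: {q1, q2, q3, q4, q5}
read c: {q0, q1, q2, q3, q4, q5}
Final reachable set {q0, q1, q2, q3, q4, q5} has 6 states.

6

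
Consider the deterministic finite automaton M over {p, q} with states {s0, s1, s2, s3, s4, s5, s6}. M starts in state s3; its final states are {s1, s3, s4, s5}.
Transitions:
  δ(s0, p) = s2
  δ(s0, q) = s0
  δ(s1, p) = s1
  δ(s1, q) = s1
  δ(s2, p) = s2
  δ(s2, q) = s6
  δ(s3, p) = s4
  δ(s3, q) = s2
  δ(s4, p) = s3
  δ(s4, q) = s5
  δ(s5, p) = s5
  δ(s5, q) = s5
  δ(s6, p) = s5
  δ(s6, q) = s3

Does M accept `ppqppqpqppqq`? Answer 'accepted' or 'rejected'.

s3 --p--> s4
s4 --p--> s3
s3 --q--> s2
s2 --p--> s2
s2 --p--> s2
s2 --q--> s6
s6 --p--> s5
s5 --q--> s5
s5 --p--> s5
s5 --p--> s5
s5 --q--> s5
s5 --q--> s5
End in state s5, which is an accepting state.

accepted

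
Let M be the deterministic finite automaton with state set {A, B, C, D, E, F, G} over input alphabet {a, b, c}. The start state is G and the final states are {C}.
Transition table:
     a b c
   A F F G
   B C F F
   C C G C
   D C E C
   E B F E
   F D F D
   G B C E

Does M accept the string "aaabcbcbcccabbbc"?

G --a--> B
B --a--> C
C --a--> C
C --b--> G
G --c--> E
E --b--> F
F --c--> D
D --b--> E
E --c--> E
E --c--> E
E --c--> E
E --a--> B
B --b--> F
F --b--> F
F --b--> F
F --c--> D
End in state D, which is not an accepting state.

rejected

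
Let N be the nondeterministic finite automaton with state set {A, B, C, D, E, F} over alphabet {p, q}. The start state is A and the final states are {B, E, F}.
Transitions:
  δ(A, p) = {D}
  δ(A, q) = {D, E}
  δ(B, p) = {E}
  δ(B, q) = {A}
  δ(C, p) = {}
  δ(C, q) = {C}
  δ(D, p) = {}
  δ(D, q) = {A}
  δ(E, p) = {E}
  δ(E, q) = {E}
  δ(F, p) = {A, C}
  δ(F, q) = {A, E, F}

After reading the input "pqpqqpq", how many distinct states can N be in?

1

Start: {A}
read p: {D}
read q: {A}
read p: {D}
read q: {A}
read q: {D, E}
read p: {E}
read q: {E}
Final reachable set {E} has 1 state.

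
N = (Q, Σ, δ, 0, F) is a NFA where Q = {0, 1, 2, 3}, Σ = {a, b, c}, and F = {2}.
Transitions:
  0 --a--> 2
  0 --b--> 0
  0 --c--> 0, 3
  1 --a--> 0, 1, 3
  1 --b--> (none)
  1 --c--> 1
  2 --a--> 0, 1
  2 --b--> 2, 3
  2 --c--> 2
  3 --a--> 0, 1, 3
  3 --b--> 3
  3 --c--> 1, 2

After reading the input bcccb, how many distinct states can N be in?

Start: {0}
read b: {0}
read c: {0, 3}
read c: {0, 1, 2, 3}
read c: {0, 1, 2, 3}
read b: {0, 2, 3}
Final reachable set {0, 2, 3} has 3 states.

3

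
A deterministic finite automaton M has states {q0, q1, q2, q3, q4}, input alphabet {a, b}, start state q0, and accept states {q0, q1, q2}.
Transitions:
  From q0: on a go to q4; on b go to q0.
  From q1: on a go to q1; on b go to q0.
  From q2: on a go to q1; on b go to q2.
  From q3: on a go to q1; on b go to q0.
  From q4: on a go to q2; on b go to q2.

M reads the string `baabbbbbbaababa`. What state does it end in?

q1

q0 --b--> q0
q0 --a--> q4
q4 --a--> q2
q2 --b--> q2
q2 --b--> q2
q2 --b--> q2
q2 --b--> q2
q2 --b--> q2
q2 --b--> q2
q2 --a--> q1
q1 --a--> q1
q1 --b--> q0
q0 --a--> q4
q4 --b--> q2
q2 --a--> q1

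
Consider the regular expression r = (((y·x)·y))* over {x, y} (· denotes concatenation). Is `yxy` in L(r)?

Split into 1 piece yxy; each matches ((y·x)·y).

yes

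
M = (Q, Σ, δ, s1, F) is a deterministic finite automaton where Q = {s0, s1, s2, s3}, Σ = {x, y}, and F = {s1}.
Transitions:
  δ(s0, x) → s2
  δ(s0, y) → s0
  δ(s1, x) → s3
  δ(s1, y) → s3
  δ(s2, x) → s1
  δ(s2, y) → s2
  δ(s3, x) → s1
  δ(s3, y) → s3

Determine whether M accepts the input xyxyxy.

rejected

s1 --x--> s3
s3 --y--> s3
s3 --x--> s1
s1 --y--> s3
s3 --x--> s1
s1 --y--> s3
End in state s3, which is not an accepting state.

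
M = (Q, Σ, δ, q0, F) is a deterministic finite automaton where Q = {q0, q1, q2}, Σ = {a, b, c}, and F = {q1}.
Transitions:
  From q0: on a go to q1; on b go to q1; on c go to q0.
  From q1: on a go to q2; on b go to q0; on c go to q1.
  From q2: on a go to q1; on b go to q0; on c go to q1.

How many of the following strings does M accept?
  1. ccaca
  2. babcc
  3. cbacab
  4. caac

ccaca: rejected
babcc: rejected
cbacab: rejected
caac: accepted

1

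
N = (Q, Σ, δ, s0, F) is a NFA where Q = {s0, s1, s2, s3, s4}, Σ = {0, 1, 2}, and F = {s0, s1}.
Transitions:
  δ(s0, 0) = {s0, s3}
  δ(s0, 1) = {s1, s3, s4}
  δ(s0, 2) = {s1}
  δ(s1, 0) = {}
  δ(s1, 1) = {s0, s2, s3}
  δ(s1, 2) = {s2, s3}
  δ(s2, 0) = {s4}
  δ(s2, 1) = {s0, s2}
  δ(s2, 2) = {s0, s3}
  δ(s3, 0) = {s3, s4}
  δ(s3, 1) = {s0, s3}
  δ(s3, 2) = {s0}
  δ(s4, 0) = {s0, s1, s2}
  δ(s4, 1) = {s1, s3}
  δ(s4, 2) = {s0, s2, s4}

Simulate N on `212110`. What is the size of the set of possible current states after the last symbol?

Start: {s0}
read 2: {s1}
read 1: {s0, s2, s3}
read 2: {s0, s1, s3}
read 1: {s0, s1, s2, s3, s4}
read 1: {s0, s1, s2, s3, s4}
read 0: {s0, s1, s2, s3, s4}
Final reachable set {s0, s1, s2, s3, s4} has 5 states.

5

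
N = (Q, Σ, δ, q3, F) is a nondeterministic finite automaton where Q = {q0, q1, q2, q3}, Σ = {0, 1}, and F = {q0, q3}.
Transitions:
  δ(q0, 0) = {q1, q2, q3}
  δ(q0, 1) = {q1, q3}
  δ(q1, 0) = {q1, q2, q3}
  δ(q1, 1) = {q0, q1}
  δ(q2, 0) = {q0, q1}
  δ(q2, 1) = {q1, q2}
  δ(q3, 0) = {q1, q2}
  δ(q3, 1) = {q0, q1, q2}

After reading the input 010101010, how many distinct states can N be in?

Start: {q3}
read 0: {q1, q2}
read 1: {q0, q1, q2}
read 0: {q0, q1, q2, q3}
read 1: {q0, q1, q2, q3}
read 0: {q0, q1, q2, q3}
read 1: {q0, q1, q2, q3}
read 0: {q0, q1, q2, q3}
read 1: {q0, q1, q2, q3}
read 0: {q0, q1, q2, q3}
Final reachable set {q0, q1, q2, q3} has 4 states.

4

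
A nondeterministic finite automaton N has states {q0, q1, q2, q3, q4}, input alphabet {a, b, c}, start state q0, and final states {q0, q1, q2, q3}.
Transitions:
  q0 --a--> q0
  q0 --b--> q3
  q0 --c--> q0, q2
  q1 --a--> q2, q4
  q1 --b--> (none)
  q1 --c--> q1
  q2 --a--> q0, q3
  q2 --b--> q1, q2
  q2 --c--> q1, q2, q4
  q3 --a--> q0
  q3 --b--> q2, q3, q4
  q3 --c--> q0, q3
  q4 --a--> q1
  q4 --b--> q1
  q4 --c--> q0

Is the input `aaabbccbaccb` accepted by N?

Start: {q0}
read a: {q0}
read a: {q0}
read a: {q0}
read b: {q3}
read b: {q2, q3, q4}
read c: {q0, q1, q2, q3, q4}
read c: {q0, q1, q2, q3, q4}
read b: {q1, q2, q3, q4}
read a: {q0, q1, q2, q3, q4}
read c: {q0, q1, q2, q3, q4}
read c: {q0, q1, q2, q3, q4}
read b: {q1, q2, q3, q4}
Reachable ∩ accepting = {q1, q2, q3} — nonempty.

accepted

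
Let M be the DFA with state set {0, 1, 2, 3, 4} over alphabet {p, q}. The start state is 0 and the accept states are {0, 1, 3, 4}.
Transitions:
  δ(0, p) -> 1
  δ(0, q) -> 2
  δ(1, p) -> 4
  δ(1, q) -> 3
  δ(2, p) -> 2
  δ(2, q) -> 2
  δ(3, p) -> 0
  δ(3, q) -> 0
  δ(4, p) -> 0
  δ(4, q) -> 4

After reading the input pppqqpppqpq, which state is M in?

2

0 --p--> 1
1 --p--> 4
4 --p--> 0
0 --q--> 2
2 --q--> 2
2 --p--> 2
2 --p--> 2
2 --p--> 2
2 --q--> 2
2 --p--> 2
2 --q--> 2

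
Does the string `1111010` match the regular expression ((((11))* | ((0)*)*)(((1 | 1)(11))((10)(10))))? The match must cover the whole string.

yes

Split as ε·1111010: (((11))*|((0)*)*) matches ε and (((1|1)(11))((10)(10))) matches 1111010.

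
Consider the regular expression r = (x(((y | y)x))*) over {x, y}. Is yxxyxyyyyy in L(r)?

No split of yxxyxyyyyy into u·v has x matching u and (((y|y)x))* matching v.

no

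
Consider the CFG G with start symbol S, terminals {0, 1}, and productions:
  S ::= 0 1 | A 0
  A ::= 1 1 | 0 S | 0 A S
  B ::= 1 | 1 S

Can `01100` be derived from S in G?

S ⇒ A0 ⇒ 0S0 ⇒ 0A00 ⇒ 01100

yes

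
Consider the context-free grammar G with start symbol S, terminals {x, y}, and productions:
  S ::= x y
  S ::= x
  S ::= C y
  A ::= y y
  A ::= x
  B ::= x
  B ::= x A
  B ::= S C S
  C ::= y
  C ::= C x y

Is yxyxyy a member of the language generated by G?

S ⇒ Cy ⇒ Cxyy ⇒ Cxyxyy ⇒ yxyxyy

yes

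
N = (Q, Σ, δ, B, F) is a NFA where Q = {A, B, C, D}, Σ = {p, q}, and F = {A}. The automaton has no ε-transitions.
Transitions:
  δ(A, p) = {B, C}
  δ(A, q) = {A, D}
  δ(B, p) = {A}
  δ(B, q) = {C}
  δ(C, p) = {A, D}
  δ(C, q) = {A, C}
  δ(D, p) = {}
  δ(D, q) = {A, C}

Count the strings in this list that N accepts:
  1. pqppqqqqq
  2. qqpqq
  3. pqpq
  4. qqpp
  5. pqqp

pqppqqqqq: accepted
qqpqq: accepted
pqpq: accepted
qqpp: accepted
pqqp: accepted

5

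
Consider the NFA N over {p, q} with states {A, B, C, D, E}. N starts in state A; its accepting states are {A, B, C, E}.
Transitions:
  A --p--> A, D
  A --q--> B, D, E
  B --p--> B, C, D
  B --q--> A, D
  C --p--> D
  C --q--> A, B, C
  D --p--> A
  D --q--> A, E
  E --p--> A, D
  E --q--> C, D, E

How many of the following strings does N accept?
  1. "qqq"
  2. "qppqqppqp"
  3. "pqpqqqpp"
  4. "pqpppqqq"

4

"qqq": accepted
"qppqqppqp": accepted
"pqpqqqpp": accepted
"pqpppqqq": accepted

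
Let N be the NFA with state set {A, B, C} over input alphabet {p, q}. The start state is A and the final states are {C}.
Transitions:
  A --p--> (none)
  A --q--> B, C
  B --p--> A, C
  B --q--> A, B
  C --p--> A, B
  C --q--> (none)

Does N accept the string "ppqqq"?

Start: {A}
read p: {}
The reachable set is empty and stays empty for the remaining 4 symbols.
Reachable ∩ accepting = {} — empty.

rejected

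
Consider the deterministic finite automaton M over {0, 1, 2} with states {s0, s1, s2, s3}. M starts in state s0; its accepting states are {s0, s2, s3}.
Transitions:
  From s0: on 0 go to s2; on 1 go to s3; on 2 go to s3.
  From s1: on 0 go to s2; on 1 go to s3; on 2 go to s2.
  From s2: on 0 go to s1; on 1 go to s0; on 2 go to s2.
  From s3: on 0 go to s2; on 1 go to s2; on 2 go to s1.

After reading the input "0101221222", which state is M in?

s0 --0--> s2
s2 --1--> s0
s0 --0--> s2
s2 --1--> s0
s0 --2--> s3
s3 --2--> s1
s1 --1--> s3
s3 --2--> s1
s1 --2--> s2
s2 --2--> s2

s2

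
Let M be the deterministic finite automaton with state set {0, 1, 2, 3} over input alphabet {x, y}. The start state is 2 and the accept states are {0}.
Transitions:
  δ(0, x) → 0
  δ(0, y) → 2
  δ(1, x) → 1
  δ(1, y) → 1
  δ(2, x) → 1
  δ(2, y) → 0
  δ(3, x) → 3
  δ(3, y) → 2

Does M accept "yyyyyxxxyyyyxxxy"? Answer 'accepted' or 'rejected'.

2 --y--> 0
0 --y--> 2
2 --y--> 0
0 --y--> 2
2 --y--> 0
0 --x--> 0
0 --x--> 0
0 --x--> 0
0 --y--> 2
2 --y--> 0
0 --y--> 2
2 --y--> 0
0 --x--> 0
0 --x--> 0
0 --x--> 0
0 --y--> 2
End in state 2, which is not an accepting state.

rejected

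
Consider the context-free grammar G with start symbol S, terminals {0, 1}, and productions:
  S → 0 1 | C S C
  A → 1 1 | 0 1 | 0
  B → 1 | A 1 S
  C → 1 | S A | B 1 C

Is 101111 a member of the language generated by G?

yes

S ⇒ CSC ⇒ 1SC ⇒ 101C ⇒ 101B1C ⇒ 10111C ⇒ 101111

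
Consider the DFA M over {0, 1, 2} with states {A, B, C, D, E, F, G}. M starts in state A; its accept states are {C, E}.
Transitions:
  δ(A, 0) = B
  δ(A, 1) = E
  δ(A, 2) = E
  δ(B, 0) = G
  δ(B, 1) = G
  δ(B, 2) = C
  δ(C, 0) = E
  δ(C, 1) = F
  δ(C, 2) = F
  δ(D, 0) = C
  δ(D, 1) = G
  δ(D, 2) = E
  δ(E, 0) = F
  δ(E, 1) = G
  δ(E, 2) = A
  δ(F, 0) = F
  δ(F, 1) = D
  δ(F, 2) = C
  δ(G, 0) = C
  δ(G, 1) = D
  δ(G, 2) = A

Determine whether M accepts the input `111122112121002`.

accepted

A --1--> E
E --1--> G
G --1--> D
D --1--> G
G --2--> A
A --2--> E
E --1--> G
G --1--> D
D --2--> E
E --1--> G
G --2--> A
A --1--> E
E --0--> F
F --0--> F
F --2--> C
End in state C, which is an accepting state.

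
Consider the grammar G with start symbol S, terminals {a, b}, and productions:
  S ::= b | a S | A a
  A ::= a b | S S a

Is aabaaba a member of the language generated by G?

no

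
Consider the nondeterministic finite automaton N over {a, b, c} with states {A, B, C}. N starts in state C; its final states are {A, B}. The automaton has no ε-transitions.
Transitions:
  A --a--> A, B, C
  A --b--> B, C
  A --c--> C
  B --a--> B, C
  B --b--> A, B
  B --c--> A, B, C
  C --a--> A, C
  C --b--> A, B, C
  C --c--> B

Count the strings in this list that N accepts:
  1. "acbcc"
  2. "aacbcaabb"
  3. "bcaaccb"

3

"acbcc": accepted
"aacbcaabb": accepted
"bcaaccb": accepted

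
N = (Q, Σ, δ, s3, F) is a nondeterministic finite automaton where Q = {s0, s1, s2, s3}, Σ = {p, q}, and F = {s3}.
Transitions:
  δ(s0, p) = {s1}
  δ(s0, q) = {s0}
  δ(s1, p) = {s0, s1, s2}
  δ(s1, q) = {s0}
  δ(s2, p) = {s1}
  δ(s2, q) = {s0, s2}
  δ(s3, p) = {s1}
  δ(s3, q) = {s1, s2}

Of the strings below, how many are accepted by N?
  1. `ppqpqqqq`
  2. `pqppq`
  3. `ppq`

`ppqpqqqq`: rejected
`pqppq`: rejected
`ppq`: rejected

0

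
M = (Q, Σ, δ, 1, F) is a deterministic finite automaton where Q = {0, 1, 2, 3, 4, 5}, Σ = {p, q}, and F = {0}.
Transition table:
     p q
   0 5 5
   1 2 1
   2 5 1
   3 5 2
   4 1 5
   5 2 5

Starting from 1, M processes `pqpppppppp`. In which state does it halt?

5

1 --p--> 2
2 --q--> 1
1 --p--> 2
2 --p--> 5
5 --p--> 2
2 --p--> 5
5 --p--> 2
2 --p--> 5
5 --p--> 2
2 --p--> 5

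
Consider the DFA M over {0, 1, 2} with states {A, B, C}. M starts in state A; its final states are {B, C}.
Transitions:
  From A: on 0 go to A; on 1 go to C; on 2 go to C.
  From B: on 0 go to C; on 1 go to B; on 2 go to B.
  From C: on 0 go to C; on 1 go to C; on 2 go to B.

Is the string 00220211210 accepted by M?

accepted

A --0--> A
A --0--> A
A --2--> C
C --2--> B
B --0--> C
C --2--> B
B --1--> B
B --1--> B
B --2--> B
B --1--> B
B --0--> C
End in state C, which is an accepting state.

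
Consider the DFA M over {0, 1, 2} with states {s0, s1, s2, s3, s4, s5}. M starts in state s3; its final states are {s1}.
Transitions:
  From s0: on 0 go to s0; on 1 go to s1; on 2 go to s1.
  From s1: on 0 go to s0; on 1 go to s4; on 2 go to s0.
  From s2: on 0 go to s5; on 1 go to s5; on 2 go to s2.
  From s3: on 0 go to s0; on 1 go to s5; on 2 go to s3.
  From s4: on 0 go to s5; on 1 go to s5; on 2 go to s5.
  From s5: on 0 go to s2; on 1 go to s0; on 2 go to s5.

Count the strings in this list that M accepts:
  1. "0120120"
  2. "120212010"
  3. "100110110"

0

"0120120": rejected
"120212010": rejected
"100110110": rejected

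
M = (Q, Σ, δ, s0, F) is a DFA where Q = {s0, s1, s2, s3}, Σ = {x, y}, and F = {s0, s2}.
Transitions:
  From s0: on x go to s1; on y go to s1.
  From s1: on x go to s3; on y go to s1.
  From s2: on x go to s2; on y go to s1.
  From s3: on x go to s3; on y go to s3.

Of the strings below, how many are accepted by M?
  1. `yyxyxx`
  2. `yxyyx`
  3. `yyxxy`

0

`yyxyxx`: rejected
`yxyyx`: rejected
`yyxxy`: rejected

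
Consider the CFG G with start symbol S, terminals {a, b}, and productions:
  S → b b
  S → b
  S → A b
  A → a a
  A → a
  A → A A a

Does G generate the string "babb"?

no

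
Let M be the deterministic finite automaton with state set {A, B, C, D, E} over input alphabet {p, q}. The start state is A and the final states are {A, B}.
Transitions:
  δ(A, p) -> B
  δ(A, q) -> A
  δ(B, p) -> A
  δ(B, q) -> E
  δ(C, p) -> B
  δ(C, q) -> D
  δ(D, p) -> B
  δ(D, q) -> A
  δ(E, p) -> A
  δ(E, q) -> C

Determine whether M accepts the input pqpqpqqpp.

A --p--> B
B --q--> E
E --p--> A
A --q--> A
A --p--> B
B --q--> E
E --q--> C
C --p--> B
B --p--> A
End in state A, which is an accepting state.

accepted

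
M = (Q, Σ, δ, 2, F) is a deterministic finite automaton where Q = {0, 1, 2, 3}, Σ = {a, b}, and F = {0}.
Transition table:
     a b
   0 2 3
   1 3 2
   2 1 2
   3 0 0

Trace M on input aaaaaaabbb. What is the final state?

3

2 --a--> 1
1 --a--> 3
3 --a--> 0
0 --a--> 2
2 --a--> 1
1 --a--> 3
3 --a--> 0
0 --b--> 3
3 --b--> 0
0 --b--> 3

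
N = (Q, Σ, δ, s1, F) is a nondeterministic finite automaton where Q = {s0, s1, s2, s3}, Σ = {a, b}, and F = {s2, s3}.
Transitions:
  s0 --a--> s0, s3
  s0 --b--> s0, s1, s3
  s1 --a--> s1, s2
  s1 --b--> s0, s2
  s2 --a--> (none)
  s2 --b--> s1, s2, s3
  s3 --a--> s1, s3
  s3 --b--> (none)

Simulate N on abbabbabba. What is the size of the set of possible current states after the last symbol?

Start: {s1}
read a: {s1, s2}
read b: {s0, s1, s2, s3}
read b: {s0, s1, s2, s3}
read a: {s0, s1, s2, s3}
read b: {s0, s1, s2, s3}
read b: {s0, s1, s2, s3}
read a: {s0, s1, s2, s3}
read b: {s0, s1, s2, s3}
read b: {s0, s1, s2, s3}
read a: {s0, s1, s2, s3}
Final reachable set {s0, s1, s2, s3} has 4 states.

4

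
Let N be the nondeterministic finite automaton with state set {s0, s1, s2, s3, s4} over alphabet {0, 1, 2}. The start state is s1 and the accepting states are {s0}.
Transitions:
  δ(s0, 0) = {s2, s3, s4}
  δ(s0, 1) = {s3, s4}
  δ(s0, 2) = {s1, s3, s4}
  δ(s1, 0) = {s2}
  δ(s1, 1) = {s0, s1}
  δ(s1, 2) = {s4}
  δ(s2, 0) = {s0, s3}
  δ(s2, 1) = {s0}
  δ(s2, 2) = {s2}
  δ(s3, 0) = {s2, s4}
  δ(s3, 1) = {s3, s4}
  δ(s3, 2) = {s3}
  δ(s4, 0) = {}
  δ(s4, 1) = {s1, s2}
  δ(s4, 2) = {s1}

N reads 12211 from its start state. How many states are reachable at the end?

Start: {s1}
read 1: {s0, s1}
read 2: {s1, s3, s4}
read 2: {s1, s3, s4}
read 1: {s0, s1, s2, s3, s4}
read 1: {s0, s1, s2, s3, s4}
Final reachable set {s0, s1, s2, s3, s4} has 5 states.

5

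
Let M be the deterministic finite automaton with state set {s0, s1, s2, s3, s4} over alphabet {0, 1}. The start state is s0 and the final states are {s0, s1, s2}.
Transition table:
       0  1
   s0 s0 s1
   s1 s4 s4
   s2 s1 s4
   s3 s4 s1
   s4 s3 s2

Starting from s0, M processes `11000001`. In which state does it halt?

s1

s0 --1--> s1
s1 --1--> s4
s4 --0--> s3
s3 --0--> s4
s4 --0--> s3
s3 --0--> s4
s4 --0--> s3
s3 --1--> s1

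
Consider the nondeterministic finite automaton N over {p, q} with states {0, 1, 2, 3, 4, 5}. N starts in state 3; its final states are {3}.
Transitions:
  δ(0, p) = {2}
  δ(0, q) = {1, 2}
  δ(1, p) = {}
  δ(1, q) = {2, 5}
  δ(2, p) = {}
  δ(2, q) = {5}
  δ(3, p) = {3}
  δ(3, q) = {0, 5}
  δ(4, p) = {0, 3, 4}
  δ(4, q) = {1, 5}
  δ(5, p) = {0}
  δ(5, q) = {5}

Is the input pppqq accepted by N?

Start: {3}
read p: {3}
read p: {3}
read p: {3}
read q: {0, 5}
read q: {1, 2, 5}
Reachable ∩ accepting = {} — empty.

rejected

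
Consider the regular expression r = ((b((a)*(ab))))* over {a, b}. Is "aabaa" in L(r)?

aabaa cannot be split into zero or more pieces each matching (b((a)*(ab))).

no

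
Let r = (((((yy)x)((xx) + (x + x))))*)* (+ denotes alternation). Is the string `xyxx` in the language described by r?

xyxx cannot be split into zero or more pieces each matching ((((yy)x)((xx)+(x+x))))*.

no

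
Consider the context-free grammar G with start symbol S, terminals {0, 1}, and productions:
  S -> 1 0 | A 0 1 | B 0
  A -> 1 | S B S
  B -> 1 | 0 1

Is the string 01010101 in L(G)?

no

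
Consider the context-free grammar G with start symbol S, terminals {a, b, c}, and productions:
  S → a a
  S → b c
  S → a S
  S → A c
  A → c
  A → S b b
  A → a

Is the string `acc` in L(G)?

S ⇒ aS ⇒ aAc ⇒ acc

yes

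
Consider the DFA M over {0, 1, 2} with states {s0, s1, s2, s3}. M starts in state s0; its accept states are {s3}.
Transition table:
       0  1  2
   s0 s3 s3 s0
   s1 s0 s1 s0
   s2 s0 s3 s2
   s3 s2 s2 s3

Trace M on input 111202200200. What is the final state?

s0 --1--> s3
s3 --1--> s2
s2 --1--> s3
s3 --2--> s3
s3 --0--> s2
s2 --2--> s2
s2 --2--> s2
s2 --0--> s0
s0 --0--> s3
s3 --2--> s3
s3 --0--> s2
s2 --0--> s0

s0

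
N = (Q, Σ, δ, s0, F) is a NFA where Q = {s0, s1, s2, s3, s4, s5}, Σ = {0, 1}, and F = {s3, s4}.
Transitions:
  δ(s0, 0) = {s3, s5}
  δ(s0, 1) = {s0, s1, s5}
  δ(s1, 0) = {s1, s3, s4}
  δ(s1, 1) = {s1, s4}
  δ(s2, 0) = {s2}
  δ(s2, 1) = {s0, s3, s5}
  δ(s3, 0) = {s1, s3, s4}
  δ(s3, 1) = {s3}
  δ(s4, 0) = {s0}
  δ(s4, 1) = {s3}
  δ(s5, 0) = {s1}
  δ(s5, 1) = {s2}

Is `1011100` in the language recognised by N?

accepted

Start: {s0}
read 1: {s0, s1, s5}
read 0: {s1, s3, s4, s5}
read 1: {s1, s2, s3, s4}
read 1: {s0, s1, s3, s4, s5}
read 1: {s0, s1, s2, s3, s4, s5}
read 0: {s0, s1, s2, s3, s4, s5}
read 0: {s0, s1, s2, s3, s4, s5}
Reachable ∩ accepting = {s3, s4} — nonempty.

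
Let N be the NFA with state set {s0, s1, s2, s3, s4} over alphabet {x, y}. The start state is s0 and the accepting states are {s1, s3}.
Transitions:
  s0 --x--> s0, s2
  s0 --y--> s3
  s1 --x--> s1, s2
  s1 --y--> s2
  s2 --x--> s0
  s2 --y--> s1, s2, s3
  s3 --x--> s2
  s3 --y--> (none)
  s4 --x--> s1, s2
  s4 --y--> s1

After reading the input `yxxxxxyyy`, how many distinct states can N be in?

3

Start: {s0}
read y: {s3}
read x: {s2}
read x: {s0}
read x: {s0, s2}
read x: {s0, s2}
read x: {s0, s2}
read y: {s1, s2, s3}
read y: {s1, s2, s3}
read y: {s1, s2, s3}
Final reachable set {s1, s2, s3} has 3 states.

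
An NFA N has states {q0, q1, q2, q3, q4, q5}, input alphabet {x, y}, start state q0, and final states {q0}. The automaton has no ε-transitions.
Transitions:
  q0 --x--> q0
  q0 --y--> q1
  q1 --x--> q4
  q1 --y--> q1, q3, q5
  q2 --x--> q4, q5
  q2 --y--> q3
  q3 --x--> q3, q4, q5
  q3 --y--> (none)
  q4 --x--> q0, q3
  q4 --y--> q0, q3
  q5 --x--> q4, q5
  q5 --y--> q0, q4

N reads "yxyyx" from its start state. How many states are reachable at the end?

Start: {q0}
read y: {q1}
read x: {q4}
read y: {q0, q3}
read y: {q1}
read x: {q4}
Final reachable set {q4} has 1 state.

1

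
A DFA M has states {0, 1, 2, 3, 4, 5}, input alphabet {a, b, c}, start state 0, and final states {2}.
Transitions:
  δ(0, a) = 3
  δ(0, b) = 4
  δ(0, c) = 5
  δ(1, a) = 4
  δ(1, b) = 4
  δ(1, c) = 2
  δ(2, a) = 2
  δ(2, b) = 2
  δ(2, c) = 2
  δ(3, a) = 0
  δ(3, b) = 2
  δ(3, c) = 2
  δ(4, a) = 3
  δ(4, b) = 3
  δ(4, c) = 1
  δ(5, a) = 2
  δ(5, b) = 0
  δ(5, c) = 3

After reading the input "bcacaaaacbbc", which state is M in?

2

0 --b--> 4
4 --c--> 1
1 --a--> 4
4 --c--> 1
1 --a--> 4
4 --a--> 3
3 --a--> 0
0 --a--> 3
3 --c--> 2
2 --b--> 2
2 --b--> 2
2 --c--> 2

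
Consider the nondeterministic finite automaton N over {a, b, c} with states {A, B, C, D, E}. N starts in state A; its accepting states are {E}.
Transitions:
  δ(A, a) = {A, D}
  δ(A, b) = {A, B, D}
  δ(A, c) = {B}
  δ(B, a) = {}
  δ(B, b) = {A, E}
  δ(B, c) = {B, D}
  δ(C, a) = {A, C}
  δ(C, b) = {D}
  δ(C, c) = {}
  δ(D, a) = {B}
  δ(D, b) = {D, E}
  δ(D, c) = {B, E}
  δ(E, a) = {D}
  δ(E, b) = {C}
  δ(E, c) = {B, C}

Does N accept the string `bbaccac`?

Start: {A}
read b: {A, B, D}
read b: {A, B, D, E}
read a: {A, B, D}
read c: {B, D, E}
read c: {B, C, D, E}
read a: {A, B, C, D}
read c: {B, D, E}
Reachable ∩ accepting = {E} — nonempty.

accepted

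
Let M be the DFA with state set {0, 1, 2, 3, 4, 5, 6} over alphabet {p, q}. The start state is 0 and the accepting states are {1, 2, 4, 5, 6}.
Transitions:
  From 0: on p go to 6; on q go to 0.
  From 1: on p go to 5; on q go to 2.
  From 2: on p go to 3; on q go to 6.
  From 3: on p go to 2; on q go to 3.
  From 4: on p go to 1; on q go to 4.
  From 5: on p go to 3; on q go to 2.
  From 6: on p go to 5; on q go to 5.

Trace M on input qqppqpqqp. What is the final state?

2

0 --q--> 0
0 --q--> 0
0 --p--> 6
6 --p--> 5
5 --q--> 2
2 --p--> 3
3 --q--> 3
3 --q--> 3
3 --p--> 2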